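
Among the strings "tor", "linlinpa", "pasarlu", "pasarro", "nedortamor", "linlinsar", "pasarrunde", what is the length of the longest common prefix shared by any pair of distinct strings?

6

The deepest shared node is where two words last agree before diverging.
"linlinpa" and "linlinsar" agree on "linlin" (6 characters) before diverging; nothing deeper is shared.
Longest shared-prefix length: 6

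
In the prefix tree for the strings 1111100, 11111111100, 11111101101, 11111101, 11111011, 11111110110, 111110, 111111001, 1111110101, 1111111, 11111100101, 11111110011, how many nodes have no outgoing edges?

A leaf is a node with no children — equivalently, the end of a word that is not a proper prefix of any other stored word.
Those words: "1111100", "11111011", "11111100101", "1111110101", "11111101101", "11111110011", "11111110110", "11111111100"
Leaf count: 8

8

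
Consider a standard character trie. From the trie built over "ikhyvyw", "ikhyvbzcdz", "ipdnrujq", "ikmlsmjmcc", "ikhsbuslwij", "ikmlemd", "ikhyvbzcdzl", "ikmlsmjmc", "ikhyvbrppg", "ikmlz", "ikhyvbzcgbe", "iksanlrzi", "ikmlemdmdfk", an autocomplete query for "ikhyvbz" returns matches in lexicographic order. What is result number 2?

DFS of the "ikhyvbz" subtree visits, in order: "ikhyvbzcdz", "ikhyvbzcdzl", "ikhyvbzcgbe"
Position 2: ikhyvbzcdzl

ikhyvbzcdzl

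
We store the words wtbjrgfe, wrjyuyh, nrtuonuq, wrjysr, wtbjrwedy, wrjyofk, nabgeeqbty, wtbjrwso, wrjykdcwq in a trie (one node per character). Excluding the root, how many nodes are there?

47

For each word, the new-node count is its length minus the longest prefix already in the trie:
  "wtbjrgfe" → 8 new (w, t, b, j, r, g, f, e)
  "wrjyuyh" → prefix "w" already present; 6 new (r, j, y, u, y, h)
  "nrtuonuq" → 8 new (n, r, t, u, o, n, u, q)
  "wrjysr" → prefix "wrjy" already present; 2 new (s, r)
  "wtbjrwedy" → prefix "wtbjr" already present; 4 new (w, e, d, y)
  "wrjyofk" → prefix "wrjy" already present; 3 new (o, f, k)
  "nabgeeqbty" → prefix "n" already present; 9 new (a, b, g, e, e, q, b, t, y)
  "wtbjrwso" → prefix "wtbjrw" already present; 2 new (s, o)
  "wrjykdcwq" → prefix "wrjy" already present; 5 new (k, d, c, w, q)
Total nodes = 8 + 6 + 8 + 2 + 4 + 3 + 9 + 2 + 5 = 47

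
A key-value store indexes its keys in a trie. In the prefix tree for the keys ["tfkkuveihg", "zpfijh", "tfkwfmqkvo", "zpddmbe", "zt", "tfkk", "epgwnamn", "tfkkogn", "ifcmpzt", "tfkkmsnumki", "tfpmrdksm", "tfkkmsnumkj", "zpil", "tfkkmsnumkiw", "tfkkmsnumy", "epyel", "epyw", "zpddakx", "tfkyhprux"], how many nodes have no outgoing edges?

A leaf is a node with no children — equivalently, the end of a word that is not a proper prefix of any other stored word.
Those words: "epgwnamn", "epyel", "epyw", "ifcmpzt", "tfkkmsnumkiw", "tfkkmsnumkj", "tfkkmsnumy", "tfkkogn", "tfkkuveihg", "tfkwfmqkvo", "tfkyhprux", "tfpmrdksm", "zpddakx", "zpddmbe", "zpfijh", "zpil", "zt"
Leaf count: 17

17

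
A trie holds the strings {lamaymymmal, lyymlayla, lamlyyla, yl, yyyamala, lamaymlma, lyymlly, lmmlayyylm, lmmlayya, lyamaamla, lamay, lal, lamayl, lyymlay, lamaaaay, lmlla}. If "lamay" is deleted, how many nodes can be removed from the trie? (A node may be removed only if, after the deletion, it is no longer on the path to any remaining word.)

After clearing the end-marker at "lamay", prune upward until reaching a node still needed by another word.
Every node on "lamay" is still needed (e.g. by "lamaymymmal"), so nothing is freed.
Nodes removed: 0

0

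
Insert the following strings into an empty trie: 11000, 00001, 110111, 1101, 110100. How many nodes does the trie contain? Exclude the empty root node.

15

Count nodes per top-level branch (shared prefixes stored once):
  '0'-branch (00001): 5 nodes
  '1'-branch (11000, 1101, 110100, 110111): 10 nodes
Sum: 15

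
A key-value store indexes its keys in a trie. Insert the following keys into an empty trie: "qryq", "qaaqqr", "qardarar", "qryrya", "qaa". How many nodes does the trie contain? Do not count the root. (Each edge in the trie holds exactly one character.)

Trie structure (* marks end of a word):
(root)
└─ q
   ├─ a
   │  ├─ a *
   │  │  └─ q
   │  │     └─ q
   │  │        └─ r *
   │  └─ r
   │     └─ d
   │        └─ a
   │           └─ r
   │              └─ a
   │                 └─ r *
   └─ r
      └─ y
         ├─ q *
         └─ r
            └─ y
               └─ a *
Counting every labelled node above: 18.

18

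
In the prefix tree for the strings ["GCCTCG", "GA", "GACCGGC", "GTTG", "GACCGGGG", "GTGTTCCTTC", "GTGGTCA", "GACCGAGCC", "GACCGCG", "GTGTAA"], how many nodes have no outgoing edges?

A leaf is a node with no children — equivalently, the end of a word that is not a proper prefix of any other stored word.
Those words: "GACCGAGCC", "GACCGCG", "GACCGGC", "GACCGGGG", "GCCTCG", "GTGGTCA", "GTGTAA", "GTGTTCCTTC", "GTTG"
Leaf count: 9

9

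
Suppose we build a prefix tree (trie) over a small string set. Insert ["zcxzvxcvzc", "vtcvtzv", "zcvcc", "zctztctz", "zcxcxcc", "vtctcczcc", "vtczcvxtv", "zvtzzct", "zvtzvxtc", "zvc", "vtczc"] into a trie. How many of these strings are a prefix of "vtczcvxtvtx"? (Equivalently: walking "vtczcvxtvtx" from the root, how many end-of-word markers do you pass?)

Walk "vtczcvxtvtx" from the root; an end-of-word marker is hit whenever a stored word is a prefix of "vtczcvxtvtx".
Prefixes of the query that are stored words: "vtczc", "vtczcvxtv"
Count: 2

2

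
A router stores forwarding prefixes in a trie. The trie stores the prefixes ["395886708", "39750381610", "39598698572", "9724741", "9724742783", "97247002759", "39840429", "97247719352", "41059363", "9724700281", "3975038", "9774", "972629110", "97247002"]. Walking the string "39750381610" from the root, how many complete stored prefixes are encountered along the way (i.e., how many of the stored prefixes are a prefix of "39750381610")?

2

Traverse "39750381610" character by character; count nodes along the way that are marked as word ends.
Prefixes of the query that are stored words: "3975038", "39750381610"
Count: 2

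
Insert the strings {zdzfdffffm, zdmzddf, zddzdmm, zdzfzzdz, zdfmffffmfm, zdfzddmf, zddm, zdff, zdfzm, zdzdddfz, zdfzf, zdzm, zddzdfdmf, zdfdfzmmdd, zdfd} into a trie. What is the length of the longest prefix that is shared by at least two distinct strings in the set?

5

Look for the deepest trie node that still has at least two words in its subtree.
"zddzdfdmf" and "zddzdmm" agree on "zddzd" (5 characters) before diverging; nothing deeper is shared.
Longest shared-prefix length: 5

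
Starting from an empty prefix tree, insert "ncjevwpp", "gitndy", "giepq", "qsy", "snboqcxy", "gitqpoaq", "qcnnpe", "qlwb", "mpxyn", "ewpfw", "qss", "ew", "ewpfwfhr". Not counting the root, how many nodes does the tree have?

Trace insertions, counting only characters that open a new branch:
  "ncjevwpp" → 8 new (n, c, j, e, v, w, p, p)
  "gitndy" → 6 new (g, i, t, n, d, y)
  "giepq" → prefix "gi" already present; 3 new (e, p, q)
  "qsy" → 3 new (q, s, y)
  "snboqcxy" → 8 new (s, n, b, o, q, c, x, y)
  "gitqpoaq" → prefix "git" already present; 5 new (q, p, o, a, q)
  "qcnnpe" → prefix "q" already present; 5 new (c, n, n, p, e)
  "qlwb" → prefix "q" already present; 3 new (l, w, b)
  "mpxyn" → 5 new (m, p, x, y, n)
  "ewpfw" → 5 new (e, w, p, f, w)
  "qss" → prefix "qs" already present; 1 new (s)
  "ew" → prefix "ew" already present; 0 new (none)
  "ewpfwfhr" → prefix "ewpfw" already present; 3 new (f, h, r)
Total nodes = 8 + 6 + 3 + 3 + 8 + 5 + 5 + 3 + 5 + 5 + 1 + 0 + 3 = 55

55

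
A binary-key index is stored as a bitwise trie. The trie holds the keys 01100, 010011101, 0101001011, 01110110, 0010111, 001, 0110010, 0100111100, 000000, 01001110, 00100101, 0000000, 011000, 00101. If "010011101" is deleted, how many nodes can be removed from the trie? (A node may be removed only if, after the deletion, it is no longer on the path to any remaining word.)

1

After clearing the end-marker at "010011101", prune upward until reaching a node still needed by another word.
The suffix "1" (1 node) is used only by "010011101"; "01001110" is itself a stored word, so pruning stops there.
Nodes removed: 1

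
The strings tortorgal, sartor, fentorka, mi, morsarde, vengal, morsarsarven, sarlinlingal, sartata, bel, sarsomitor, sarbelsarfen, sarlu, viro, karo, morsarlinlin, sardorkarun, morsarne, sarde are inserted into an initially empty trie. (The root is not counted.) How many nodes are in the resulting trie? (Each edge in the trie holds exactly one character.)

Trace insertions, counting only characters that open a new branch:
  "tortorgal" → 9 new (t, o, r, t, o, r, g, a, l)
  "sartor" → 6 new (s, a, r, t, o, r)
  "fentorka" → 8 new (f, e, n, t, o, r, k, a)
  "mi" → 2 new (m, i)
  "morsarde" → prefix "m" already present; 7 new (o, r, s, a, r, d, e)
  "vengal" → 6 new (v, e, n, g, a, l)
  "morsarsarven" → prefix "morsar" already present; 6 new (s, a, r, v, e, n)
  "sarlinlingal" → prefix "sar" already present; 9 new (l, i, n, l, i, n, g, a, l)
  "sartata" → prefix "sart" already present; 3 new (a, t, a)
  "bel" → 3 new (b, e, l)
  "sarsomitor" → prefix "sar" already present; 7 new (s, o, m, i, t, o, r)
  "sarbelsarfen" → prefix "sar" already present; 9 new (b, e, l, s, a, r, f, e, n)
  "sarlu" → prefix "sarl" already present; 1 new (u)
  "viro" → prefix "v" already present; 3 new (i, r, o)
  "karo" → 4 new (k, a, r, o)
  "morsarlinlin" → prefix "morsar" already present; 6 new (l, i, n, l, i, n)
  "sardorkarun" → prefix "sar" already present; 8 new (d, o, r, k, a, r, u, n)
  "morsarne" → prefix "morsar" already present; 2 new (n, e)
  "sarde" → prefix "sard" already present; 1 new (e)
Total nodes = 9 + 6 + 8 + 2 + 7 + 6 + 6 + 9 + 3 + 3 + 7 + 9 + 1 + 3 + 4 + 6 + 8 + 2 + 1 = 100

100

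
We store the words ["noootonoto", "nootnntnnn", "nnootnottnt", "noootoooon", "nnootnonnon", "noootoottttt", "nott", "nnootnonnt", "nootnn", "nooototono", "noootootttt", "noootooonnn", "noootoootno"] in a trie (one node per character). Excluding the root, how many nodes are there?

53

For each word, the new-node count is its length minus the longest prefix already in the trie:
  "noootonoto" → 10 new (n, o, o, o, t, o, n, o, t, o)
  "nootnntnnn" → prefix "noo" already present; 7 new (t, n, n, t, n, n, n)
  "nnootnottnt" → prefix "n" already present; 10 new (n, o, o, t, n, o, t, t, n, t)
  "noootoooon" → prefix "noooto" already present; 4 new (o, o, o, n)
  "nnootnonnon" → prefix "nnootno" already present; 4 new (n, n, o, n)
  "noootoottttt" → prefix "noootoo" already present; 5 new (t, t, t, t, t)
  "nott" → prefix "no" already present; 2 new (t, t)
  "nnootnonnt" → prefix "nnootnonn" already present; 1 new (t)
  "nootnn" → prefix "nootnn" already present; 0 new (none)
  "nooototono" → prefix "noooto" already present; 4 new (t, o, n, o)
  "noootootttt" → prefix "noootootttt" already present; 0 new (none)
  "noootooonnn" → prefix "noootooo" already present; 3 new (n, n, n)
  "noootoootno" → prefix "noootooo" already present; 3 new (t, n, o)
Total nodes = 10 + 7 + 10 + 4 + 4 + 5 + 2 + 1 + 0 + 4 + 0 + 3 + 3 = 53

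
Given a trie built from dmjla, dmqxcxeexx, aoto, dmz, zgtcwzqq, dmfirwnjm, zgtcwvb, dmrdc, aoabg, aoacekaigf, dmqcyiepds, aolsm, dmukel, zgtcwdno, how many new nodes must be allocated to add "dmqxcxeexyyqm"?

Walking "dmqxcxeexyyqm" from the root, the first 9 characters ("dmqxcxeex") follow existing edges; "y" is the first miss.
Each of the 4 remaining characters creates one node.

4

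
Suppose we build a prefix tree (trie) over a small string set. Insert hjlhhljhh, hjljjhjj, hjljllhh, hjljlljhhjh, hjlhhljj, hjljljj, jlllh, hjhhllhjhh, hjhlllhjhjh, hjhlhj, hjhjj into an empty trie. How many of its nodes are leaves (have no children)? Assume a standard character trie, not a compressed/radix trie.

A leaf is a node with no children — equivalently, the end of a word that is not a proper prefix of any other stored word.
Those words: "hjhhllhjhh", "hjhjj", "hjhlhj", "hjhlllhjhjh", "hjlhhljhh", "hjlhhljj", "hjljjhjj", "hjljljj", "hjljllhh", "hjljlljhhjh", "jlllh"
Leaf count: 11

11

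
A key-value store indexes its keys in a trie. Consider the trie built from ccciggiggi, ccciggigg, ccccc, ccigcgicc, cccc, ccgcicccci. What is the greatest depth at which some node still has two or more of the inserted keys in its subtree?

9

Equivalently: take the maximum, over all pairs, of their longest common prefix length.
e.g. "ccciggigg" and "ccciggiggi" share the prefix "ccciggigg" of length 9; no pair shares a longer one.
Longest shared-prefix length: 9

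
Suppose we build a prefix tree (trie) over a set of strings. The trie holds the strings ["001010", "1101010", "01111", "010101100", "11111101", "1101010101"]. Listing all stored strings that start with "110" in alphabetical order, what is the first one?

1101010

DFS of the "110" subtree visits, in order: "1101010", "1101010101"
Position 1: 1101010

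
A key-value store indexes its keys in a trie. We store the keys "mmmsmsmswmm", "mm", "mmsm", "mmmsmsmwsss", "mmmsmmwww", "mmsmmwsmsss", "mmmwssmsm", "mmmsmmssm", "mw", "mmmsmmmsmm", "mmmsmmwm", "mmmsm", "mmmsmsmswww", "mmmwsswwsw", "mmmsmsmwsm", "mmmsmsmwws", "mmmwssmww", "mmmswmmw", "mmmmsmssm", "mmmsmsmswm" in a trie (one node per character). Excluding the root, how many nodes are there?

For each word, the new-node count is its length minus the longest prefix already in the trie:
  "mmmsmsmswmm" → 11 new (m, m, m, s, m, s, m, s, w, m, m)
  "mm" → prefix "mm" already present; 0 new (none)
  "mmsm" → prefix "mm" already present; 2 new (s, m)
  "mmmsmsmwsss" → prefix "mmmsmsm" already present; 4 new (w, s, s, s)
  "mmmsmmwww" → prefix "mmmsm" already present; 4 new (m, w, w, w)
  "mmsmmwsmsss" → prefix "mmsm" already present; 7 new (m, w, s, m, s, s, s)
  "mmmwssmsm" → prefix "mmm" already present; 6 new (w, s, s, m, s, m)
  "mmmsmmssm" → prefix "mmmsmm" already present; 3 new (s, s, m)
  "mw" → prefix "m" already present; 1 new (w)
  "mmmsmmmsmm" → prefix "mmmsmm" already present; 4 new (m, s, m, m)
  "mmmsmmwm" → prefix "mmmsmmw" already present; 1 new (m)
  "mmmsm" → prefix "mmmsm" already present; 0 new (none)
  "mmmsmsmswww" → prefix "mmmsmsmsw" already present; 2 new (w, w)
  "mmmwsswwsw" → prefix "mmmwss" already present; 4 new (w, w, s, w)
  "mmmsmsmwsm" → prefix "mmmsmsmws" already present; 1 new (m)
  "mmmsmsmwws" → prefix "mmmsmsmw" already present; 2 new (w, s)
  "mmmwssmww" → prefix "mmmwssm" already present; 2 new (w, w)
  "mmmswmmw" → prefix "mmms" already present; 4 new (w, m, m, w)
  "mmmmsmssm" → prefix "mmm" already present; 6 new (m, s, m, s, s, m)
  "mmmsmsmswm" → prefix "mmmsmsmswm" already present; 0 new (none)
Total nodes = 11 + 0 + 2 + 4 + 4 + 7 + 6 + 3 + 1 + 4 + 1 + 0 + 2 + 4 + 1 + 2 + 2 + 4 + 6 + 0 = 64

64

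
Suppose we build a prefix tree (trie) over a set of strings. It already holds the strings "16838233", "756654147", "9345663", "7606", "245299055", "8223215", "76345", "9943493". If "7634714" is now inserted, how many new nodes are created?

3

Walking "7634714" from the root, the first 4 characters ("7634") follow existing edges; "7" is the first miss.
So 7 − 4 = 3 new nodes.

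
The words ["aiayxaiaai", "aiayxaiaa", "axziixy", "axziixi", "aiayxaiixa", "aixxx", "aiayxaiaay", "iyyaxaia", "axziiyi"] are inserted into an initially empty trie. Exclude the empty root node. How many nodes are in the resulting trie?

34

Count nodes per top-level branch (shared prefixes stored once):
  'a'-branch (aiayxaiaa, aiayxaiaai, aiayxaiaay, aiayxaiixa, aixxx, axziixi, axziixy, axziiyi): 26 nodes
  'i'-branch (iyyaxaia): 8 nodes
Sum: 34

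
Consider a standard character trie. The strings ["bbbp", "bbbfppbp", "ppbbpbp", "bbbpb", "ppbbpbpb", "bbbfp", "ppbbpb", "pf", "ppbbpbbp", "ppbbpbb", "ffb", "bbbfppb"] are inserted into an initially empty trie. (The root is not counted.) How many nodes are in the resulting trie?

Trace insertions, counting only characters that open a new branch:
  "bbbp" → 4 new (b, b, b, p)
  "bbbfppbp" → prefix "bbb" already present; 5 new (f, p, p, b, p)
  "ppbbpbp" → 7 new (p, p, b, b, p, b, p)
  "bbbpb" → prefix "bbbp" already present; 1 new (b)
  "ppbbpbpb" → prefix "ppbbpbp" already present; 1 new (b)
  "bbbfp" → prefix "bbbfp" already present; 0 new (none)
  "ppbbpb" → prefix "ppbbpb" already present; 0 new (none)
  "pf" → prefix "p" already present; 1 new (f)
  "ppbbpbbp" → prefix "ppbbpb" already present; 2 new (b, p)
  "ppbbpbb" → prefix "ppbbpbb" already present; 0 new (none)
  "ffb" → 3 new (f, f, b)
  "bbbfppb" → prefix "bbbfppb" already present; 0 new (none)
Total nodes = 4 + 5 + 7 + 1 + 1 + 0 + 0 + 1 + 2 + 0 + 3 + 0 = 24

24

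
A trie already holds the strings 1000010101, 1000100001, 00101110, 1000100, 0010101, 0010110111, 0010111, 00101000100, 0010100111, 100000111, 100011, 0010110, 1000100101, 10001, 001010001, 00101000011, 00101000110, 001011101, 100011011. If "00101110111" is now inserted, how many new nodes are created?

The longest prefix of "00101110111" already in the trie is "001011101" (length 9).
So 11 − 9 = 2 new nodes.

2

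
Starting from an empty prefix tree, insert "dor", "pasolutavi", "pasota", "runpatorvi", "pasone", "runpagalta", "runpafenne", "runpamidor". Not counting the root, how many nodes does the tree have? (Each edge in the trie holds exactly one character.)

Trace insertions, counting only characters that open a new branch:
  "dor" → 3 new (d, o, r)
  "pasolutavi" → 10 new (p, a, s, o, l, u, t, a, v, i)
  "pasota" → prefix "paso" already present; 2 new (t, a)
  "runpatorvi" → 10 new (r, u, n, p, a, t, o, r, v, i)
  "pasone" → prefix "paso" already present; 2 new (n, e)
  "runpagalta" → prefix "runpa" already present; 5 new (g, a, l, t, a)
  "runpafenne" → prefix "runpa" already present; 5 new (f, e, n, n, e)
  "runpamidor" → prefix "runpa" already present; 5 new (m, i, d, o, r)
Total nodes = 3 + 10 + 2 + 10 + 2 + 5 + 5 + 5 = 42

42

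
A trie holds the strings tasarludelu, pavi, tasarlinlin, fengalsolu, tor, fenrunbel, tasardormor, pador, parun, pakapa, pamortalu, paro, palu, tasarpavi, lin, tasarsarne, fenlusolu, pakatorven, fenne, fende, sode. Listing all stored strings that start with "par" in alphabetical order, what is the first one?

Words with prefix "par", in lexicographic order: "paro", "parun"
The 1st is paro.

paro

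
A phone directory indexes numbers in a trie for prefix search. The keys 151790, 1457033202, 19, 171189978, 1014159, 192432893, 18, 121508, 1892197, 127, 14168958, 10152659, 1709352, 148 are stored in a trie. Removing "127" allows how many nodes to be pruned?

1

Walk "127" from the leaf back toward the root, removing each node that no remaining word uses.
The suffix "7" (1 node) is used only by "127"; the node for "12" still has the child "1", so pruning stops there.
Nodes removed: 1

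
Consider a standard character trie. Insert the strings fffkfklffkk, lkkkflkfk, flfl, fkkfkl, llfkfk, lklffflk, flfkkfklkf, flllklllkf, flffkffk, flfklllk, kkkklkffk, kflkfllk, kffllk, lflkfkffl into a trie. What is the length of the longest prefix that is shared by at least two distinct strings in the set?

4

Look for the deepest trie node that still has at least two words in its subtree.
e.g. "flfkkfklkf" and "flfklllk" share the prefix "flfk" of length 4; no pair shares a longer one.
Longest shared-prefix length: 4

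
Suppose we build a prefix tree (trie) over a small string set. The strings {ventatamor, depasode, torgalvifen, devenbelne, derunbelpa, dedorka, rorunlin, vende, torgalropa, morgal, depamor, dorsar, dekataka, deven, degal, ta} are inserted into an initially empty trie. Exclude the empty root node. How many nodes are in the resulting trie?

88

For each word, the new-node count is its length minus the longest prefix already in the trie:
  "ventatamor" → 10 new (v, e, n, t, a, t, a, m, o, r)
  "depasode" → 8 new (d, e, p, a, s, o, d, e)
  "torgalvifen" → 11 new (t, o, r, g, a, l, v, i, f, e, n)
  "devenbelne" → prefix "de" already present; 8 new (v, e, n, b, e, l, n, e)
  "derunbelpa" → prefix "de" already present; 8 new (r, u, n, b, e, l, p, a)
  "dedorka" → prefix "de" already present; 5 new (d, o, r, k, a)
  "rorunlin" → 8 new (r, o, r, u, n, l, i, n)
  "vende" → prefix "ven" already present; 2 new (d, e)
  "torgalropa" → prefix "torgal" already present; 4 new (r, o, p, a)
  "morgal" → 6 new (m, o, r, g, a, l)
  "depamor" → prefix "depa" already present; 3 new (m, o, r)
  "dorsar" → prefix "d" already present; 5 new (o, r, s, a, r)
  "dekataka" → prefix "de" already present; 6 new (k, a, t, a, k, a)
  "deven" → prefix "deven" already present; 0 new (none)
  "degal" → prefix "de" already present; 3 new (g, a, l)
  "ta" → prefix "t" already present; 1 new (a)
Total nodes = 10 + 8 + 11 + 8 + 8 + 5 + 8 + 2 + 4 + 6 + 3 + 5 + 6 + 0 + 3 + 1 = 88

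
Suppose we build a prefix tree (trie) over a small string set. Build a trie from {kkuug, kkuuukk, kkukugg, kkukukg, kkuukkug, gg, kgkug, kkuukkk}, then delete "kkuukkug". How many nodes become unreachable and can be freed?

Walk "kkuukkug" from the leaf back toward the root, removing each node that no remaining word uses.
The suffix "ug" (2 nodes) is used only by "kkuukkug"; the node for "kkuukk" still has the child "k", so pruning stops there.
Nodes removed: 2

2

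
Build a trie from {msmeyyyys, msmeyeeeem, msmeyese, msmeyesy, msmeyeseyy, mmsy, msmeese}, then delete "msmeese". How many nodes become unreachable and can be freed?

A node on "msmeese"'s path can go only if nothing else ends at it or branches off below it.
The suffix "ese" (3 nodes) is used only by "msmeese"; the node for "msme" still has the child "y", so pruning stops there.
Nodes removed: 3

3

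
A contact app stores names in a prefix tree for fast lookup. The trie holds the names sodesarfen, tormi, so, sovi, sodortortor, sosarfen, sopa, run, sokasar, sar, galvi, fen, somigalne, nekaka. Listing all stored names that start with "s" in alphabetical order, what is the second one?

Words with prefix "s", in lexicographic order: "sar", "so", "sodesarfen", "sodortortor", "sokasar", "somigalne", "sopa", "sosarfen", "sovi"
The 2nd is so.

so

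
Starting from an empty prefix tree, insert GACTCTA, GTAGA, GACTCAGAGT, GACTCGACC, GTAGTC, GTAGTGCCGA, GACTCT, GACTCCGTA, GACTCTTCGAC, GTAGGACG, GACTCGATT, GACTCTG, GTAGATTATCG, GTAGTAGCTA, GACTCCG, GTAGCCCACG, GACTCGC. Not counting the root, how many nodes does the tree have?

Insert word by word; a character creates a node only if that edge doesn't already exist:
  "GACTCTA" → 7 new (G, A, C, T, C, T, A)
  "GTAGA" → prefix "G" already present; 4 new (T, A, G, A)
  "GACTCAGAGT" → prefix "GACTC" already present; 5 new (A, G, A, G, T)
  "GACTCGACC" → prefix "GACTC" already present; 4 new (G, A, C, C)
  "GTAGTC" → prefix "GTAG" already present; 2 new (T, C)
  "GTAGTGCCGA" → prefix "GTAGT" already present; 5 new (G, C, C, G, A)
  "GACTCT" → prefix "GACTCT" already present; 0 new (none)
  "GACTCCGTA" → prefix "GACTC" already present; 4 new (C, G, T, A)
  "GACTCTTCGAC" → prefix "GACTCT" already present; 5 new (T, C, G, A, C)
  "GTAGGACG" → prefix "GTAG" already present; 4 new (G, A, C, G)
  "GACTCGATT" → prefix "GACTCGA" already present; 2 new (T, T)
  "GACTCTG" → prefix "GACTCT" already present; 1 new (G)
  "GTAGATTATCG" → prefix "GTAGA" already present; 6 new (T, T, A, T, C, G)
  "GTAGTAGCTA" → prefix "GTAGT" already present; 5 new (A, G, C, T, A)
  "GACTCCG" → prefix "GACTCCG" already present; 0 new (none)
  "GTAGCCCACG" → prefix "GTAG" already present; 6 new (C, C, C, A, C, G)
  "GACTCGC" → prefix "GACTCG" already present; 1 new (C)
Total nodes = 7 + 4 + 5 + 4 + 2 + 5 + 0 + 4 + 5 + 4 + 2 + 1 + 6 + 5 + 0 + 6 + 1 = 61

61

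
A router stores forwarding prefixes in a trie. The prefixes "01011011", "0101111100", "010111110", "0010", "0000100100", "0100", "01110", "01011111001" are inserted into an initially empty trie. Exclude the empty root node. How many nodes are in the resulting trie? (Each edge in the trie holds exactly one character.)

Trie structure (* marks end of a word):
(root)
└─ 0
   ├─ 0
   │  ├─ 0
   │  │  └─ 0
   │  │     └─ 1
   │  │        └─ 0
   │  │           └─ 0
   │  │              └─ 1
   │  │                 └─ 0
   │  │                    └─ 0 *
   │  └─ 1
   │     └─ 0 *
   └─ 1
      ├─ 0
      │  ├─ 0 *
      │  └─ 1
      │     └─ 1
      │        ├─ 0
      │        │  └─ 1
      │        │     └─ 1 *
      │        └─ 1
      │           └─ 1
      │              └─ 1
      │                 └─ 0 *
      │                    └─ 0 *
      │                       └─ 1 *
      └─ 1
         └─ 1
            └─ 0 *
Counting every labelled node above: 29.

29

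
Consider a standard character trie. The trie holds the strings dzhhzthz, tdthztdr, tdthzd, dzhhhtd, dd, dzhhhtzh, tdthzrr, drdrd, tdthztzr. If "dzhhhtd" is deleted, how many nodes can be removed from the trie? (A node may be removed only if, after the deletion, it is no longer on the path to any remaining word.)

1

Walk "dzhhhtd" from the leaf back toward the root, removing each node that no remaining word uses.
The suffix "d" (1 node) is used only by "dzhhhtd"; the node for "dzhhht" still has the child "z", so pruning stops there.
Nodes removed: 1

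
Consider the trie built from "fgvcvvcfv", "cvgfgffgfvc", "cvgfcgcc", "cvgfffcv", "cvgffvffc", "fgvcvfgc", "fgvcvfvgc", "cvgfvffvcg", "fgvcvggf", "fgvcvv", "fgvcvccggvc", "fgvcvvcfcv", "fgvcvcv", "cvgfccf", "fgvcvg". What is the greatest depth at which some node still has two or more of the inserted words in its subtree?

8

The deepest shared node is where two words last agree before diverging.
"fgvcvvcfcv" and "fgvcvvcfv" agree on "fgvcvvcf" (8 characters) before diverging; nothing deeper is shared.
Longest shared-prefix length: 8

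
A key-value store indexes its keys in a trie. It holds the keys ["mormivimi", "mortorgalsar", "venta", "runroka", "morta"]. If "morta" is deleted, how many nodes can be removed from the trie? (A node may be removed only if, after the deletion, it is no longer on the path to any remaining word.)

Walk "morta" from the leaf back toward the root, removing each node that no remaining word uses.
The suffix "a" (1 node) is used only by "morta"; the node for "mort" still has the child "o", so pruning stops there.
Nodes removed: 1

1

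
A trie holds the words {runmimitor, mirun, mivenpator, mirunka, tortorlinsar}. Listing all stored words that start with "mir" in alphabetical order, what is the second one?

mirunka

Filter for "mir…" and sort: "mirun", "mirunka"
The 2nd is mirunka.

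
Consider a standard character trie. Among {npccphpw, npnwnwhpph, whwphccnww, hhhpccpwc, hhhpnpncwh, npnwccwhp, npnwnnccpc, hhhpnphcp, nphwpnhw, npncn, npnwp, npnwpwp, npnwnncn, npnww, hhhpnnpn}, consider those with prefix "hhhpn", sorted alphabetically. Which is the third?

Filter for "hhhpn…" and sort: "hhhpnnpn", "hhhpnphcp", "hhhpnpncwh"
Position 3: hhhpnpncwh

hhhpnpncwh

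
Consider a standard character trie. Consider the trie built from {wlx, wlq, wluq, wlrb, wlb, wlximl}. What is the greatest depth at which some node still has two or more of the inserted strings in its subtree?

Equivalently: take the maximum, over all pairs, of their longest common prefix length.
e.g. "wlx" and "wlximl" share the prefix "wlx" of length 3; no pair shares a longer one.
Longest shared-prefix length: 3

3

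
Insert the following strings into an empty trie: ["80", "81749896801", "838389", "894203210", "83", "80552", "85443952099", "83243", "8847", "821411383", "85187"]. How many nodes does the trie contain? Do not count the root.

55

For each word, the new-node count is its length minus the longest prefix already in the trie:
  "80" → 2 new (8, 0)
  "81749896801" → prefix "8" already present; 10 new (1, 7, 4, 9, 8, 9, 6, 8, 0, 1)
  "838389" → prefix "8" already present; 5 new (3, 8, 3, 8, 9)
  "894203210" → prefix "8" already present; 8 new (9, 4, 2, 0, 3, 2, 1, 0)
  "83" → prefix "83" already present; 0 new (none)
  "80552" → prefix "80" already present; 3 new (5, 5, 2)
  "85443952099" → prefix "8" already present; 10 new (5, 4, 4, 3, 9, 5, 2, 0, 9, 9)
  "83243" → prefix "83" already present; 3 new (2, 4, 3)
  "8847" → prefix "8" already present; 3 new (8, 4, 7)
  "821411383" → prefix "8" already present; 8 new (2, 1, 4, 1, 1, 3, 8, 3)
  "85187" → prefix "85" already present; 3 new (1, 8, 7)
Total nodes = 2 + 10 + 5 + 8 + 0 + 3 + 10 + 3 + 3 + 8 + 3 = 55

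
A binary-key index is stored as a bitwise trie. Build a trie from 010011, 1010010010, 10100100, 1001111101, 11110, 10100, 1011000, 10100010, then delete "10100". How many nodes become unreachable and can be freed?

A node on "10100"'s path can go only if nothing else ends at it or branches off below it.
Every node on "10100" is still needed (e.g. by "1010010010"), so nothing is freed.
Nodes removed: 0

0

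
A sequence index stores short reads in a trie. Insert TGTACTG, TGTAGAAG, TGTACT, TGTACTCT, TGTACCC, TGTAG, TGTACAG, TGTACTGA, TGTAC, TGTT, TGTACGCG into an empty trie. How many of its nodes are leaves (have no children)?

A leaf is a node with no children — equivalently, the end of a word that is not a proper prefix of any other stored word.
Those words: "TGTACAG", "TGTACCC", "TGTACGCG", "TGTACTCT", "TGTACTGA", "TGTAGAAG", "TGTT"
Leaf count: 7

7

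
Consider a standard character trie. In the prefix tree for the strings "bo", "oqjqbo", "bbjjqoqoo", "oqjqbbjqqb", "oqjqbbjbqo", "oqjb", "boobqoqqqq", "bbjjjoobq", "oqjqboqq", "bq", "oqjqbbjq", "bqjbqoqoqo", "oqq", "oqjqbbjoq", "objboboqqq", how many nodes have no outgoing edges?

11

A leaf is a node with no children — equivalently, the end of a word that is not a proper prefix of any other stored word.
Those words: "bbjjjoobq", "bbjjqoqoo", "boobqoqqqq", "bqjbqoqoqo", "objboboqqq", "oqjb", "oqjqbbjbqo", "oqjqbbjoq", "oqjqbbjqqb", "oqjqboqq", "oqq"
Leaf count: 11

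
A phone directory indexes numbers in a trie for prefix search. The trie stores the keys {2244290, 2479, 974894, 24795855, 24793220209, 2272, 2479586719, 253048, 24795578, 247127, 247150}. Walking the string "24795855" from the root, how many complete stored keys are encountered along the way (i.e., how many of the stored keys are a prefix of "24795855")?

2

Check each prefix of "24795855" against the stored set — each match is an end-marker on the path.
Prefixes of the query that are stored words: "2479", "24795855"
Count: 2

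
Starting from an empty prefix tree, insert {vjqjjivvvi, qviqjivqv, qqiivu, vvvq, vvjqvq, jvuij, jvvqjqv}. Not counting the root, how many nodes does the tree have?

For each word, the new-node count is its length minus the longest prefix already in the trie:
  "vjqjjivvvi" → 10 new (v, j, q, j, j, i, v, v, v, i)
  "qviqjivqv" → 9 new (q, v, i, q, j, i, v, q, v)
  "qqiivu" → prefix "q" already present; 5 new (q, i, i, v, u)
  "vvvq" → prefix "v" already present; 3 new (v, v, q)
  "vvjqvq" → prefix "vv" already present; 4 new (j, q, v, q)
  "jvuij" → 5 new (j, v, u, i, j)
  "jvvqjqv" → prefix "jv" already present; 5 new (v, q, j, q, v)
Total nodes = 10 + 9 + 5 + 3 + 4 + 5 + 5 = 41

41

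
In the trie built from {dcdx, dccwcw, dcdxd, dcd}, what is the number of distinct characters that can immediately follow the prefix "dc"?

Walk "dc" from the root, arriving at one node.
Characters that immediately follow "dc" among the stored strings: {c, d}.
That node has 2 child edges.

2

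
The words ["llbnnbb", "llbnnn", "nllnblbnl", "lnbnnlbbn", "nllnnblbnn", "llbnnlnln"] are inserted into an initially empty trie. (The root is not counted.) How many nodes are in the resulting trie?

For each word, the new-node count is its length minus the longest prefix already in the trie:
  "llbnnbb" → 7 new (l, l, b, n, n, b, b)
  "llbnnn" → prefix "llbnn" already present; 1 new (n)
  "nllnblbnl" → 9 new (n, l, l, n, b, l, b, n, l)
  "lnbnnlbbn" → prefix "l" already present; 8 new (n, b, n, n, l, b, b, n)
  "nllnnblbnn" → prefix "nlln" already present; 6 new (n, b, l, b, n, n)
  "llbnnlnln" → prefix "llbnn" already present; 4 new (l, n, l, n)
Total nodes = 7 + 1 + 9 + 8 + 6 + 4 = 35

35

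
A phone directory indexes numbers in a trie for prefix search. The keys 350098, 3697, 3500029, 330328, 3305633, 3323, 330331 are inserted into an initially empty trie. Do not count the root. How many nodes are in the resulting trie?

Count nodes per top-level branch (shared prefixes stored once):
  '3'-branch (330328, 330331, 3305633, 3323, 3500029, 350098, 3697): 25 nodes
Sum: 25

25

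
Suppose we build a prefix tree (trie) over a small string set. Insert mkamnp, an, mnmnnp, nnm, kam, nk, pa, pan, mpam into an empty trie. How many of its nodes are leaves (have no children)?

8

Leaves are exactly the stored words that no other stored word extends.
Those words: "an", "kam", "mkamnp", "mnmnnp", "mpam", "nk", "nnm", "pan"
Leaf count: 8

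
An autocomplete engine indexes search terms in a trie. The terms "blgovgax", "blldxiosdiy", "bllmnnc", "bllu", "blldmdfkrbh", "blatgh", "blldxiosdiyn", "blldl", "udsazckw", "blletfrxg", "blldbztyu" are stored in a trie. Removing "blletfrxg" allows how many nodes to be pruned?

A node on "blletfrxg"'s path can go only if nothing else ends at it or branches off below it.
The suffix "etfrxg" (6 nodes) is used only by "blletfrxg"; the node for "bll" still has the child "d", so pruning stops there.
Nodes removed: 6

6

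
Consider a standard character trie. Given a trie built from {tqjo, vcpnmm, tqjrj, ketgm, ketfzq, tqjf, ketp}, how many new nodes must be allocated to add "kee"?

1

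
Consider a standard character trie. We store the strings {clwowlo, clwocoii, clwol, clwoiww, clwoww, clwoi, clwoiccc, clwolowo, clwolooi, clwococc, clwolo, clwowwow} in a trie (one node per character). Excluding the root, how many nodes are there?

Trace insertions, counting only characters that open a new branch:
  "clwowlo" → 7 new (c, l, w, o, w, l, o)
  "clwocoii" → prefix "clwo" already present; 4 new (c, o, i, i)
  "clwol" → prefix "clwo" already present; 1 new (l)
  "clwoiww" → prefix "clwo" already present; 3 new (i, w, w)
  "clwoww" → prefix "clwow" already present; 1 new (w)
  "clwoi" → prefix "clwoi" already present; 0 new (none)
  "clwoiccc" → prefix "clwoi" already present; 3 new (c, c, c)
  "clwolowo" → prefix "clwol" already present; 3 new (o, w, o)
  "clwolooi" → prefix "clwolo" already present; 2 new (o, i)
  "clwococc" → prefix "clwoco" already present; 2 new (c, c)
  "clwolo" → prefix "clwolo" already present; 0 new (none)
  "clwowwow" → prefix "clwoww" already present; 2 new (o, w)
Total nodes = 7 + 4 + 1 + 3 + 1 + 0 + 3 + 3 + 2 + 2 + 0 + 2 = 28

28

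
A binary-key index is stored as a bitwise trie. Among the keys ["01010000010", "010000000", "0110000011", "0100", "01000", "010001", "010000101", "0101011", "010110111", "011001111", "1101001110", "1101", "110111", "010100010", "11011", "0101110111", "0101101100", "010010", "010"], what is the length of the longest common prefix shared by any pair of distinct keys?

8

Look for the deepest trie node that still has at least two words in its subtree.
"0101101100" and "010110111" agree on "01011011" (8 characters) before diverging; nothing deeper is shared.
Longest shared-prefix length: 8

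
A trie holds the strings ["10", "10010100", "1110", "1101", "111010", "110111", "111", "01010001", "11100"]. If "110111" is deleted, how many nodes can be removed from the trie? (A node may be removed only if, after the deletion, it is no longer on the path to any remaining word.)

A node on "110111"'s path can go only if nothing else ends at it or branches off below it.
The suffix "11" (2 nodes) is used only by "110111"; "1101" is itself a stored word, so pruning stops there.
Nodes removed: 2

2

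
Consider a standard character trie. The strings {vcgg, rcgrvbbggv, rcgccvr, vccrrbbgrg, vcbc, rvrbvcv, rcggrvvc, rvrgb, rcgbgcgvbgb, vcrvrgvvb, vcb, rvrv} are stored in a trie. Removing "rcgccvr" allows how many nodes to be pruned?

4

A node on "rcgccvr"'s path can go only if nothing else ends at it or branches off below it.
The suffix "ccvr" (4 nodes) is used only by "rcgccvr"; the node for "rcg" still has the child "r", so pruning stops there.
Nodes removed: 4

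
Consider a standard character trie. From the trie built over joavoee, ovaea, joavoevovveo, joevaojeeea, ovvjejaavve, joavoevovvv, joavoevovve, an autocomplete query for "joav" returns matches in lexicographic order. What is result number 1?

Words with prefix "joav", in lexicographic order: "joavoee", "joavoevovve", "joavoevovveo", "joavoevovvv"
Position 1: joavoee

joavoee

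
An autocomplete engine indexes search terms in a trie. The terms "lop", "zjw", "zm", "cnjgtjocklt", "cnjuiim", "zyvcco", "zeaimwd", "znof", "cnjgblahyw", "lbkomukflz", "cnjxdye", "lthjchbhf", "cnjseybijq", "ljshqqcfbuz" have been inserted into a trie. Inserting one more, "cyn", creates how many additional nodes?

"c" is already a path in the trie; the remaining "yn" must be added.
Each of the 2 remaining characters creates one node.

2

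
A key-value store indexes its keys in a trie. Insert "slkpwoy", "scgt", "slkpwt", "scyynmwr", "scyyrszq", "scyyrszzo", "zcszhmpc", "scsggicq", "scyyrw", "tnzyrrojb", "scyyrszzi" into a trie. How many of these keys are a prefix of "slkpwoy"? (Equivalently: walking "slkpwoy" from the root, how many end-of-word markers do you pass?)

1

Check each prefix of "slkpwoy" against the stored set — each match is an end-marker on the path.
Prefixes of the query that are stored words: "slkpwoy"
Count: 1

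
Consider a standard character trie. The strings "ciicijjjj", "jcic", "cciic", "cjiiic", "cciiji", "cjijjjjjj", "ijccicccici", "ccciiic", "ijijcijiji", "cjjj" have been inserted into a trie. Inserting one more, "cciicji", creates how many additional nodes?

Walking "cciicji" from the root, the first 5 characters ("cciic") follow existing edges; "j" is the first miss.
New nodes needed: |"cciicji"| − 5 = 7 − 5 = 2.

2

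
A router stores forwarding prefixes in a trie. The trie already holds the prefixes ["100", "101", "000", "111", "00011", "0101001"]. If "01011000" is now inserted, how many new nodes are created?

The longest prefix of "01011000" already in the trie is "0101" (length 4).
So 8 − 4 = 4 new nodes.

4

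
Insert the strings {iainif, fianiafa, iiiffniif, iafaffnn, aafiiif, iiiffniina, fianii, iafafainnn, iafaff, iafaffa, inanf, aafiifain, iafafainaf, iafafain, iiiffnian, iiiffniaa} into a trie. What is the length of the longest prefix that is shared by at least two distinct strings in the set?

8

Equivalently: take the maximum, over all pairs, of their longest common prefix length.
e.g. "iafafain" and "iafafainaf" share the prefix "iafafain" of length 8; no pair shares a longer one.
Longest shared-prefix length: 8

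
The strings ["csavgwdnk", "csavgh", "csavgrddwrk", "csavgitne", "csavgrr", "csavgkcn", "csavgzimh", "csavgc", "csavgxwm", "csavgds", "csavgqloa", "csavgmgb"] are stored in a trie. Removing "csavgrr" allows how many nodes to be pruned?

1

A node on "csavgrr"'s path can go only if nothing else ends at it or branches off below it.
The suffix "r" (1 node) is used only by "csavgrr"; the node for "csavgr" still has the child "d", so pruning stops there.
Nodes removed: 1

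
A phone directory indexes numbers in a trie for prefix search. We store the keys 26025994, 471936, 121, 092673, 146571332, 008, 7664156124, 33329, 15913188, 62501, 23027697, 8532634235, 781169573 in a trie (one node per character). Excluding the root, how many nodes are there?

Trace insertions, counting only characters that open a new branch:
  "26025994" → 8 new (2, 6, 0, 2, 5, 9, 9, 4)
  "471936" → 6 new (4, 7, 1, 9, 3, 6)
  "121" → 3 new (1, 2, 1)
  "092673" → 6 new (0, 9, 2, 6, 7, 3)
  "146571332" → prefix "1" already present; 8 new (4, 6, 5, 7, 1, 3, 3, 2)
  "008" → prefix "0" already present; 2 new (0, 8)
  "7664156124" → 10 new (7, 6, 6, 4, 1, 5, 6, 1, 2, 4)
  "33329" → 5 new (3, 3, 3, 2, 9)
  "15913188" → prefix "1" already present; 7 new (5, 9, 1, 3, 1, 8, 8)
  "62501" → 5 new (6, 2, 5, 0, 1)
  "23027697" → prefix "2" already present; 7 new (3, 0, 2, 7, 6, 9, 7)
  "8532634235" → 10 new (8, 5, 3, 2, 6, 3, 4, 2, 3, 5)
  "781169573" → prefix "7" already present; 8 new (8, 1, 1, 6, 9, 5, 7, 3)
Total nodes = 8 + 6 + 3 + 6 + 8 + 2 + 10 + 5 + 7 + 5 + 7 + 10 + 8 = 85

85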